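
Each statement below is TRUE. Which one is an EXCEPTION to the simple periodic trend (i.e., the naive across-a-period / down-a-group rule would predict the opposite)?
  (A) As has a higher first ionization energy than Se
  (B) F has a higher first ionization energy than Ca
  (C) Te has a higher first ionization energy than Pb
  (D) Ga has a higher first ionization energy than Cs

(A)

The general trend: first ionization energy increases across a period and decreases down a group.
(A) As (period 4, group 15) vs Se (period 4, group 16): the stated order contradicts the simple trend.
(B) F (period 2, group 17) vs Ca (period 4, group 2): the stated order agrees with the simple trend.
(C) Te (period 5, group 16) vs Pb (period 6, group 14): the stated order agrees with the simple trend.
(D) Ga (period 4, group 13) vs Cs (period 6, group 1): the stated order agrees with the simple trend.
The exception is (A): Se (4p⁴) ionizes more easily than half-filled As (4p³).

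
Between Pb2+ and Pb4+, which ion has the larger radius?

Both ions have Z = 82 protons, but Pb4+ has lost more electrons, so its remaining electrons feel a larger effective nuclear charge per electron and are pulled in more tightly.
Higher positive charge → smaller ion, so Pb2+ > Pb4+.

Pb2+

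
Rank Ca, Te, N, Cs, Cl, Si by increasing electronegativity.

N is in period 2, group 15; Si is in period 3, group 14; Cl is in period 3, group 17; Ca is in period 4, group 2; Te is in period 5, group 16; Cs is in period 6, group 1.
Electronegativity increases across a period and decreases down a group, tracking effective nuclear charge and atomic size.
These span different periods and groups, so the two trends combine.
Ca > Cs: relative to Cs, both the across-period and down-group shifts push Ca's electronegativity up.
Si > Ca: relative to Ca, both the across-period and down-group shifts push Si's electronegativity up.
Te > Si: the two effects oppose for this pair; the across-period effect wins (2.10 vs 1.90).
N > Te: the two effects oppose for this pair; the down-group effect wins (3.04 vs 2.10).
Cl > N: period and group pull opposite ways; the across-period shift dominates (3.16 vs 3.04).
Tabulated electronegativity (Pauling): N 3.04, Si 1.90, Cl 3.16, Ca 1.00, Te 2.10, Cs 0.79.
So from lowest to highest: Cs < Ca < Si < Te < N < Cl.

Cs < Ca < Si < Te < N < Cl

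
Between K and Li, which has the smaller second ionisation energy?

The second ionization energy removes an electron from the +1 ion. For each element: K⁺ is the bare [Ar] core; Li⁺ is the bare [He] core.
All of these are removing an electron from a noble-gas core or deeper; the smaller core (lower principal quantum number) is held far more tightly, and within a period the higher nuclear charge binds the same core more tightly.
Tabulated IE_2 (kJ/mol): K 3052, Li 7298.
So the second ionization energies run K < Li.

K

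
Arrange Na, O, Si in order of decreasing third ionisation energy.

Na, O, Si

The third ionization energy removes an electron from the +2 ion. For each element: Na²⁺ is already 1 electron into the core; O²⁺ still has 4 valence electrons; Si²⁺ still has 2 valence electrons.
Pulling an electron out of a noble-gas core costs far more than removing a remaining valence electron, so Na sits at the high end of IE_3.
Valence configurations: O²⁺ [He]2s²2p², Si²⁺ [Ne]3s².
Approximate IE_3 values (kJ/mol): Na 6910, O 5300, Si 3232.
Overall IE_3 order: Si < O < Na.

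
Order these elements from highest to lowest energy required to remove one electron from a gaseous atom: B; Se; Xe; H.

H > Xe > Se > B

H is in period 1, group 1; B is in period 2, group 13; Se is in period 4, group 16; Xe is in period 5, group 18.
Removing the outermost electron gets harder across a period and easier down a group.
Here both period and group differ, so the two effects have to be weighed against each other.
Se > B: the two effects oppose for this pair; the across-period effect wins (941 vs 801 kJ/mol).
Xe > Se: period and group pull opposite ways; the across-period shift dominates (1170 vs 941 kJ/mol).
H > Xe: period and group pull opposite ways; the down-group shift dominates (1312 vs 1170 kJ/mol).
Approximate values (kJ/mol): H 1312, B 801, Se 941, Xe 1170.
So from highest to lowest: H > Xe > Se > B.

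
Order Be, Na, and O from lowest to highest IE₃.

O < Na < Be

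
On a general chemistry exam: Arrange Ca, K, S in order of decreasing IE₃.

After 2 electrons have been removed, what remains? Ca²⁺ is the bare [Ar] core; K²⁺ is already 1 electron into the core; S²⁺ still has 4 valence electrons.
Core electrons are held far more tightly than valence electrons, so K and Ca top the IE_3 order.
Tabulated IE_3 (kJ/mol): Ca 4912, K 4420, S 3357.
So the third ionization energies run S < K < Ca.

Ca > K > S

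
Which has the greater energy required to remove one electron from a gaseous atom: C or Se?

C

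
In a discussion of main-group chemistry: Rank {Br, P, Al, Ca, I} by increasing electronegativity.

Ca < Al < P < I < Br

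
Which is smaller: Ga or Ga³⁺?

Forming Ga³⁺ removes 3 electrons from Ga. Fewer electrons for the same nuclear charge means less shielding and a higher Z_eff on the remaining electrons, and for main-group metals the entire outer shell is lost.
A cation is smaller than its parent atom: Ga³⁺ < Ga.

Ga³⁺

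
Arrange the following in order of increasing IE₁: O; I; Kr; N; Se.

First ionization energy rises across a period (greater Z_eff holds electrons more tightly) and falls down a group (valence electrons are farther from the nucleus).
These span different periods and groups, so the two trends combine.
I > Se: period and group pull opposite ways; the across-period shift dominates (1008 vs 941 kJ/mol).
O > I: period and group pull opposite ways; the down-group shift dominates (1314 vs 1008 kJ/mol).
Kr > O: period and group pull opposite ways; the across-period shift dominates (1351 vs 1314 kJ/mol).
N > Kr: period and group pull opposite ways; the down-group shift dominates (1402 vs 1351 kJ/mol).
Note the exception: N has a higher first ionization energy than O, contrary to the simple trend — pairing an electron in O's 2p⁴ costs repulsion energy, so O ionizes more easily than half-filled N (2p³).
For reference (kJ/mol): N 1402, O 1314, Se 941, Kr 1351, I 1008.
So from lowest to highest: Se < I < O < Kr < N.

Se < I < O < Kr < N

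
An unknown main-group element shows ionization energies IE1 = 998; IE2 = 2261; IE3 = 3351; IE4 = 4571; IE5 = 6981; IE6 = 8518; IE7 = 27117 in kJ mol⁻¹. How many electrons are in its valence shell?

6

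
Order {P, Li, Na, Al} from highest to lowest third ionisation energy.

Li > Na > P > Al

Consider each +2 ion: P²⁺ still has 3 valence electrons; Li²⁺ is already 1 electron into the core; Na²⁺ is already 1 electron into the core; Al²⁺ still has 1 valence electron.
Core electrons are held far more tightly than valence electrons, so Na and Li top the IE_3 order.
Valence configurations: P²⁺ [Ne]3s²3p¹, Al²⁺ [Ne]3s¹.
The numbers (kJ/mol): P 2914, Li 11815, Na 6910, Al 2745.
Hence IE_3: Al < P < Na < Li.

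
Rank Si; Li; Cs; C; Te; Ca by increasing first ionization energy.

Cs, Li, Ca, Si, Te, C

Li is in period 2, group 1; C is in period 2, group 14; Si is in period 3, group 14; Ca is in period 4, group 2; Te is in period 5, group 16; Cs is in period 6, group 1.
IE₁ increases left→right with effective nuclear charge and decreases top→bottom as the valence shell moves farther out.
Neither a single period nor a single group — weigh both effects.
Li > Cs: Li sits above Cs in group 1, so the down-group effect alone puts Li higher.
Ca > Li: the two effects oppose for this pair; the across-period effect wins (590 vs 520 kJ/mol).
Si > Ca: both effects reinforce here, so Si is clearly the higher of the two.
Te > Si: period and group pull opposite ways; the across-period shift dominates (869 vs 786 kJ/mol).
C > Te: the two effects oppose for this pair; the down-group effect wins (1086 vs 869 kJ/mol).
Tabulated first ionization energy (kJ/mol): Li 520, C 1086, Si 786, Ca 590, Te 869, Cs 376.
So from lowest to highest: Cs < Li < Ca < Si < Te < C.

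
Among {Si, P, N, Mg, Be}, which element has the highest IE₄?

Be

Consider each +3 ion: Si³⁺ still has 1 valence electron; P³⁺ still has 2 valence electrons; N³⁺ still has 2 valence electrons; Mg³⁺ is already 1 electron into the core; Be³⁺ is already 1 electron into the core.
Breaking into a closed-shell core is much more expensive than removing a leftover valence electron — Mg and Be have the largest IE_4 here.
Valence configurations: Si³⁺ [Ne]3s¹, P³⁺ [Ne]3s², N³⁺ [He]2s².
The numbers (kJ/mol): Si 4356, P 4964, N 7475, Mg 10543, Be 21007.
Overall IE_4 order: Si < P < N < Mg < Be.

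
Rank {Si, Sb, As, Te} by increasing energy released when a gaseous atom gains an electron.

Si is in period 3, group 14; As is in period 4, group 15; Sb is in period 5, group 15; Te is in period 5, group 16.
Electron affinity generally becomes more exothermic across a period toward the halogens and less exothermic down a group.
Here both period and group differ, so the two effects have to be weighed against each other.
Sb > As: this pair runs against the simple trend — see the exception note.
Si > Sb: the two effects oppose for this pair; the down-group effect wins (134 vs 103 kJ/mol).
Te > Si: period and group pull opposite ways; the across-period shift dominates (190 vs 134 kJ/mol).
Note the exception: Sb has a higher electron affinity than As, contrary to the simple trend — both are half-filled np³, but the pairing/repulsion penalty for the added electron shrinks as the p orbitals become larger and more diffuse down the group, and for Sb that outweighs the weaker nuclear attraction.
For reference (kJ/mol): Si 134, As 78, Sb 103, Te 190.
So from lowest to highest: As < Sb < Si < Te.

As < Sb < Si < Te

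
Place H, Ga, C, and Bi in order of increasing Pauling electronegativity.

Ga < Bi < H < C

H is in period 1, group 1; C is in period 2, group 14; Ga is in period 4, group 13; Bi is in period 6, group 15.
Atoms toward the upper right of the periodic table pull bonding electrons most strongly.
These span different periods and groups, so the two trends combine.
Bi > Ga: period and group pull opposite ways; the across-period shift dominates (2.02 vs 1.81).
H > Bi: the two effects oppose for this pair; the down-group effect wins (2.20 vs 2.02).
C > H: the two effects oppose for this pair; the across-period effect wins (2.55 vs 2.20).
For reference (Pauling): H 2.20, C 2.55, Ga 1.81, Bi 2.02.
So from lowest to highest: Ga < Bi < H < C.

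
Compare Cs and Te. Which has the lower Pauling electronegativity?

Cs

Atoms toward the upper right of the periodic table pull bonding electrons most strongly.
Neither a single period nor a single group — weigh both effects.
Te > Cs: relative to Cs, both the across-period and down-group shifts push Te's electronegativity up.
Approximate values (Pauling): Te 2.10, Cs 0.79.
So Cs has the lower Pauling electronegativity (Cs < Te).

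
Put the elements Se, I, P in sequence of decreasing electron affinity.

P is in period 3, group 15; Se is in period 4, group 16; I is in period 5, group 17.
Adding an electron releases more energy for atoms nearer the top right (short of the noble gases).
A diagonal step moves right (one effect) and down (the opposite effect) at once.
Se > P: the two effects oppose for this pair; the across-period effect wins (195 vs 72 kJ/mol).
I > Se: the two effects oppose for this pair; the across-period effect wins (295 vs 195 kJ/mol).
Approximate values (kJ/mol): P 72, Se 195, I 295.
So from highest to lowest: I > Se > P.

I, Se, P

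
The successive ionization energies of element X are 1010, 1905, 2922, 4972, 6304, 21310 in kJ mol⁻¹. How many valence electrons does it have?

Look for the largest jump between consecutive ionization energies: IE6/IE5 ≈ 3.4, far larger than any earlier ratio.
That jump marks the point where a core electron is being removed. So the atom has 5 valence electrons.

5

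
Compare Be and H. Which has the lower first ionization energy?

H is in period 1, group 1; Be is in period 2, group 2.
Across a period the outer electron is held more tightly (higher IE₁); down a group it sits in a higher shell, more shielded, and comes off more easily.
These sit on a diagonal, where the across-period and down-group effects partly cancel.
H > Be: period and group pull opposite ways; the down-group shift dominates (1312 vs 900 kJ/mol).
Approximate values (kJ/mol): H 1312, Be 900.
So Be has the lower first ionization energy (Be < H).

Be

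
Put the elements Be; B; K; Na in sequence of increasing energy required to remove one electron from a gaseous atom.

K < Na < B < Be

Be is in period 2, group 2; B is in period 2, group 13; Na is in period 3, group 1; K is in period 4, group 1.
Removing the outermost electron gets harder across a period and easier down a group.
These span different periods and groups, so the two trends combine.
Na > K: they share group 1; the group trend gives Na the larger value.
B > Na: both effects reinforce here, so B is clearly the higher of the two.
Be > B: this pair runs against the simple trend — see the exception note.
Note the exception: Be has a higher first ionization energy than B, contrary to the simple trend — removing B's lone 2p electron is easier than breaking Be's filled 2s².
Tabulated first ionization energy (kJ/mol): Be 900, B 801, Na 496, K 419.
So from lowest to highest: K < Na < B < Be.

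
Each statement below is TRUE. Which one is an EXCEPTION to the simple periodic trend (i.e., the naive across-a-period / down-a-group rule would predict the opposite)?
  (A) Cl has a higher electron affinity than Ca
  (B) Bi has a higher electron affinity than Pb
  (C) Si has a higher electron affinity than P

The general trend: electron affinity increases across a period and decreases down a group.
(A) Cl (period 3, group 17) vs Ca (period 4, group 2): the stated order agrees with the simple trend.
(B) Bi (period 6, group 15) vs Pb (period 6, group 14): the stated order agrees with the simple trend.
(C) Si (period 3, group 14) vs P (period 3, group 15): the stated order contradicts the simple trend.
The exception is (C): adding an electron to P's half-filled 3p³ is unfavourable, so Si (3p²) has the more exothermic EA.

(C)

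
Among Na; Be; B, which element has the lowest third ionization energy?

IE_3 is the cost of taking one more electron from the +2 cation: Na²⁺ is already 1 electron into the core; Be²⁺ is the bare [He] core; B²⁺ still has 1 valence electron.
Breaking into a closed-shell core is much more expensive than removing a leftover valence electron — Na and Be have the largest IE_3 here.
Approximate IE_3 values (kJ/mol): Na 6910, Be 14849, B 3660.
Hence IE_3: B < Na < Be.

B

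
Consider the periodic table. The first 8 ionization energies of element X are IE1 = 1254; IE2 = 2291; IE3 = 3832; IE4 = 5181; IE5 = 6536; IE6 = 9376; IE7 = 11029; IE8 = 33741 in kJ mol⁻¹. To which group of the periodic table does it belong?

Look for the largest jump between consecutive ionization energies: IE8/IE7 ≈ 3.1, far larger than any earlier ratio.
That jump marks the point where a core electron is being removed. So the atom has 7 valence electrons.
A main-group element with 7 valence electrons is in group 17.

Group 17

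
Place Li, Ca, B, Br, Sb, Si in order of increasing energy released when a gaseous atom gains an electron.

Li is in period 2, group 1; B is in period 2, group 13; Si is in period 3, group 14; Ca is in period 4, group 2; Br is in period 4, group 17; Sb is in period 5, group 15.
Electron affinity generally becomes more exothermic across a period toward the halogens and less exothermic down a group.
Here both period and group differ, so the two effects have to be weighed against each other.
B > Ca: both effects reinforce here, so B is clearly the higher of the two.
Li > B: this pair runs against the simple trend — see the exception note.
Sb > Li: period and group pull opposite ways; the across-period shift dominates (103 vs 60 kJ/mol).
Si > Sb: period and group pull opposite ways; the down-group shift dominates (134 vs 103 kJ/mol).
Br > Si: period and group pull opposite ways; the across-period shift dominates (325 vs 134 kJ/mol).
Note the exception: Li has a higher electron affinity than B, contrary to the simple trend — B's ns²np¹ configuration gives only a small electron affinity — the sparsely filled np subshell binds an added electron weakly.
Approximate values (kJ/mol): Li 60, B 27, Si 134, Ca 2, Br 325, Sb 103.
So from lowest to highest: Ca < B < Li < Sb < Si < Br.

Ca < B < Li < Sb < Si < Br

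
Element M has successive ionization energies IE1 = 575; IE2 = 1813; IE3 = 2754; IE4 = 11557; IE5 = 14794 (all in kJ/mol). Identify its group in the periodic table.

Group 13

Look for the largest jump between consecutive ionization energies: IE4/IE3 ≈ 4.2, far larger than any earlier ratio.
That jump marks the point where a core electron is being removed. So the atom has 3 valence electrons.
A main-group element with 3 valence electrons is in group 13.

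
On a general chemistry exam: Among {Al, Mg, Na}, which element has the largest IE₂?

Na

IE_2 is the cost of taking one more electron from the +1 cation: Al⁺ still has 2 valence electrons; Mg⁺ still has 1 valence electron; Na⁺ is the bare [Ne] core.
Pulling an electron out of a noble-gas core costs far more than removing a remaining valence electron, so Na sits at the high end of IE_2.
Valence configurations: Al⁺ [Ne]3s², Mg⁺ [Ne]3s¹.
Approximate IE_2 values (kJ/mol): Al 1817, Mg 1451, Na 4562.
Overall IE_2 order: Mg < Al < Na.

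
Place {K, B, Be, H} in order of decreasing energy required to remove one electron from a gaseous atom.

H is in period 1, group 1; Be is in period 2, group 2; B is in period 2, group 13; K is in period 4, group 1.
IE₁ increases left→right with effective nuclear charge and decreases top→bottom as the valence shell moves farther out.
These span different periods and groups, so the two trends combine.
B > K: both effects reinforce here, so B is clearly the higher of the two.
Be > B: this pair runs against the simple trend — see the exception note.
H > Be: period and group pull opposite ways; the down-group shift dominates (1312 vs 900 kJ/mol).
Note the exception: Be has a higher first ionization energy than B, contrary to the simple trend — removing B's lone 2p electron is easier than breaking Be's filled 2s².
Tabulated first ionization energy (kJ/mol): H 1312, Be 900, B 801, K 419.
So from highest to lowest: H > Be > B > K.

H > Be > B > K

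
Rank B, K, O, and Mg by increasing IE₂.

IE_2 is the cost of taking one more electron from the +1 cation: B⁺ still has 2 valence electrons; K⁺ is the bare [Ar] core; O⁺ still has 5 valence electrons; Mg⁺ still has 1 valence electron.
Usually core removal costs more than valence removal, but here the competition is close: a tightly held n=2 valence electron can cost more to remove than an n=3 core electron, so the actual values have to decide it.
Valence configurations: B⁺ [He]2s², O⁺ [He]2s²2p³, Mg⁺ [Ne]3s¹.
Approximate IE_2 values (kJ/mol): B 2427, K 3052, O 3388, Mg 1451.
Overall IE_2 order: Mg < B < K < O.

Mg < B < K < O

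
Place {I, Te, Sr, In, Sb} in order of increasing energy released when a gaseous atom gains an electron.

Sr, In, Sb, Te, I

Atoms with high Z_eff and room in the valence shell (especially the halogens) have the most exothermic electron affinities.
All lie in period 5, so electron affinity increases left to right.
So from lowest to highest: Sr < In < Sb < Te < I.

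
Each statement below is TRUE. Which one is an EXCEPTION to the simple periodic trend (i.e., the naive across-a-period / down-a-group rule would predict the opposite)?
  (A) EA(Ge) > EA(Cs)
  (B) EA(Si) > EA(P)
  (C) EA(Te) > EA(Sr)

(B)

The general trend: electron affinity increases across a period and decreases down a group.
(A) Ge (period 4, group 14) vs Cs (period 6, group 1): the stated order agrees with the simple trend.
(B) Si (period 3, group 14) vs P (period 3, group 15): the stated order contradicts the simple trend.
(C) Te (period 5, group 16) vs Sr (period 5, group 2): the stated order agrees with the simple trend.
The exception is (B): adding an electron to P's half-filled 3p³ is unfavourable, so Si (3p²) has the more exothermic EA.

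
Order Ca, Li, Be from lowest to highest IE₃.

The third ionization energy removes an electron from the +2 ion. For each element: Ca²⁺ is the bare [Ar] core; Li²⁺ is already 1 electron into the core; Be²⁺ is the bare [He] core.
All of these are removing an electron from a noble-gas core or deeper; the smaller core (lower principal quantum number) is held far more tightly, and within a period the higher nuclear charge binds the same core more tightly.
The numbers (kJ/mol): Ca 4912, Li 11815, Be 14849.
So the third ionization energies run Ca < Li < Be.

Ca, Li, Be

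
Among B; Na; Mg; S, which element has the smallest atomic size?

B

B is in period 2, group 13; Na is in period 3, group 1; Mg is in period 3, group 2; S is in period 3, group 16.
Across a period the added protons contract the valence shell; down a group each new principal shell makes the atom larger.
Here both period and group differ, so the two effects have to be weighed against each other.
S > B: period and group pull opposite ways; the down-group shift dominates (103 vs 85 pm).
Mg > S: both are in period 3; the period trend gives Mg the larger value.
Na > Mg: Na lies to the left of Mg in period 3, so the across-period effect alone puts Na larger.
For reference (pm): B 85, Na 155, Mg 139, S 103.
The smallest atomic size among these belongs to B.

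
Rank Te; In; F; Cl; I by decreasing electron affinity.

Cl, F, I, Te, In

F is in period 2, group 17; Cl is in period 3, group 17; In is in period 5, group 13; Te is in period 5, group 16; I is in period 5, group 17.
Adding an electron releases more energy for atoms nearer the top right (short of the noble gases).
These span different periods and groups, so the two trends combine.
Te > In: Te lies to the right of In in period 5, so the across-period effect alone puts Te higher.
I > Te: both are in period 5; the period trend gives I the larger value.
F > I: F sits above I in group 17, so the down-group effect alone puts F higher.
Cl > F: this pair runs against the simple trend — see the exception note.
Note the exception: Cl has a higher electron affinity than F, contrary to the simple trend — F's small 2p subshell makes the incoming electron feel strong e⁻–e⁻ repulsion, so Cl actually releases more energy on gaining an electron.
For reference (kJ/mol): F 328, Cl 349, In 29, Te 190, I 295.
So from highest to lowest: Cl > F > I > Te > In.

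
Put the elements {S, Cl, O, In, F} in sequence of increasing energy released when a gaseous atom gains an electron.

In < O < S < F < Cl

Electron affinity generally becomes more exothermic across a period toward the halogens and less exothermic down a group.
These span different periods and groups, so the two trends combine.
O > In: both effects reinforce here, so O is clearly the higher of the two.
S > O: this pair runs against the simple trend — see the exception note.
F > S: relative to S, both the across-period and down-group shifts push F's electron affinity up.
Cl > F: this pair runs against the simple trend — see the exception note.
Note the exception: S has a higher electron affinity than O, contrary to the simple trend — the compact 2p subshell of O repels the added electron more than S's larger 3p does.
Note the exception: Cl has a higher electron affinity than F, contrary to the simple trend — F's small 2p subshell makes the incoming electron feel strong e⁻–e⁻ repulsion, so Cl actually releases more energy on gaining an electron.
For reference (kJ/mol): O 141, F 328, S 200, Cl 349, In 29.
So from lowest to highest: In < O < S < F < Cl.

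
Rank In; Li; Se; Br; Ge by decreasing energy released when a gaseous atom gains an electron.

Br, Se, Ge, Li, In

Li is in period 2, group 1; Ge is in period 4, group 14; Se is in period 4, group 16; Br is in period 4, group 17; In is in period 5, group 13.
EA tends to increase across a period and decrease down a group, though the pattern is less regular than for IE or radius.
Here both period and group differ, so the two effects have to be weighed against each other.
Li > In: period and group pull opposite ways; the down-group shift dominates (60 vs 29 kJ/mol).
Ge > Li: the two effects oppose for this pair; the across-period effect wins (119 vs 60 kJ/mol).
Se > Ge: both are in period 4; the period trend gives Se the larger value.
Br > Se: Br lies to the right of Se in period 4, so the across-period effect alone puts Br higher.
Approximate values (kJ/mol): Li 60, Ge 119, Se 195, Br 325, In 29.
So from highest to lowest: Br > Se > Ge > Li > In.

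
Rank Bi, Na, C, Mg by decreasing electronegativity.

C is in period 2, group 14; Na is in period 3, group 1; Mg is in period 3, group 2; Bi is in period 6, group 15.
Atoms toward the upper right of the periodic table pull bonding electrons most strongly.
These span different periods and groups, so the two trends combine.
Mg > Na: Mg lies to the right of Na in period 3, so the across-period effect alone puts Mg higher.
Bi > Mg: period and group pull opposite ways; the across-period shift dominates (2.02 vs 1.31).
C > Bi: the two effects oppose for this pair; the down-group effect wins (2.55 vs 2.02).
Approximate values (Pauling): C 2.55, Na 0.93, Mg 1.31, Bi 2.02.
So from highest to lowest: C > Bi > Mg > Na.

C > Bi > Mg > Na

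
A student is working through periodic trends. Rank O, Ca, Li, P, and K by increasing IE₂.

After 1 electron has been removed, what remains? O⁺ still has 5 valence electrons; Ca⁺ still has 1 valence electron; Li⁺ is the bare [He] core; P⁺ still has 4 valence electrons; K⁺ is the bare [Ar] core.
Usually core removal costs more than valence removal, but here the competition is close: a tightly held n=2 valence electron can cost more to remove than an n=3 core electron, so the actual values have to decide it.
Valence configurations: O⁺ [He]2s²2p³, Ca⁺ [Ar]4s¹, P⁺ [Ne]3s²3p².
Approximate IE_2 values (kJ/mol): O 3388, Ca 1145, Li 7298, P 1907, K 3052.
Putting it together, IE_2: Ca < P < K < O < Li.

Ca < P < K < O < Li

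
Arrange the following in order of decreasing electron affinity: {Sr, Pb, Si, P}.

Si > P > Pb > Sr

Si is in period 3, group 14; P is in period 3, group 15; Sr is in period 5, group 2; Pb is in period 6, group 14.
Adding an electron releases more energy for atoms nearer the top right (short of the noble gases).
These span different periods and groups, so the two trends combine.
Pb > Sr: period and group pull opposite ways; the across-period shift dominates (35 vs 5 kJ/mol).
P > Pb: both effects reinforce here, so P is clearly the higher of the two.
Si > P: this pair runs against the simple trend — see the exception note.
Note the exception: Si has a higher electron affinity than P, contrary to the simple trend — adding an electron to P's half-filled 3p³ is unfavourable, so Si (3p²) has the more exothermic EA.
For reference (kJ/mol): Si 134, P 72, Sr 5, Pb 35.
So from highest to lowest: Si > P > Pb > Sr.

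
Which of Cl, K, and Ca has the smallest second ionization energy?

Ca

IE_2 is the cost of taking one more electron from the +1 cation: Cl⁺ still has 6 valence electrons; K⁺ is the bare [Ar] core; Ca⁺ still has 1 valence electron.
Pulling an electron out of a noble-gas core costs far more than removing a remaining valence electron, so K sits at the high end of IE_2.
Valence configurations: Cl⁺ [Ne]3s²3p⁴, Ca⁺ [Ar]4s¹.
Approximate IE_2 values (kJ/mol): Cl 2298, K 3052, Ca 1145.
So the second ionization energies run Ca < Cl < K.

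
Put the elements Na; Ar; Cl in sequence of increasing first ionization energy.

Na, Cl, Ar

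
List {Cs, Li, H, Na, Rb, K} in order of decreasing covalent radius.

H is in period 1, group 1; Li is in period 2, group 1; Na is in period 3, group 1; K is in period 4, group 1; Rb is in period 5, group 1; Cs is in period 6, group 1.
Across a period the added protons contract the valence shell; down a group each new principal shell makes the atom larger.
All are in group 1, so atomic radius increases down the group.
So from largest to smallest: Cs > Rb > K > Na > Li > H.

Cs > Rb > K > Na > Li > H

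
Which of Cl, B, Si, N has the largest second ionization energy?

N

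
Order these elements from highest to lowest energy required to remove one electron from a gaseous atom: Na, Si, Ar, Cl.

Na is in period 3, group 1; Si is in period 3, group 14; Cl is in period 3, group 17; Ar is in period 3, group 18.
Removing the outermost electron gets harder across a period and easier down a group.
All lie in period 3, so first ionization energy increases left to right.
So from highest to lowest: Ar > Cl > Si > Na.

Ar > Cl > Si > Na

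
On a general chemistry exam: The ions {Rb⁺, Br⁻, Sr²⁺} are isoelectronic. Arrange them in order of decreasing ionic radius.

All of these have 36 electrons, so size is governed by nuclear charge alone: the more protons, the stronger the pull on the same electron cloud, and the smaller the ion.
Nuclear charges: Sr²⁺ (Z=38), Rb⁺ (Z=37), Br⁻ (Z=35).
Largest to smallest: Br⁻ > Rb⁺ > Sr²⁺.

Br⁻, Rb⁺, Sr²⁺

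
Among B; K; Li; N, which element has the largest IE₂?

Li

The second ionization energy removes an electron from the +1 ion. For each element: B⁺ still has 2 valence electrons; K⁺ is the bare [Ar] core; Li⁺ is the bare [He] core; N⁺ still has 4 valence electrons.
Core electrons are held far more tightly than valence electrons, so K and Li top the IE_2 order.
Valence configurations: B⁺ [He]2s², N⁺ [He]2s²2p².
The numbers (kJ/mol): B 2427, K 3052, Li 7298, N 2856.
Putting it together, IE_2: B < N < K < Li.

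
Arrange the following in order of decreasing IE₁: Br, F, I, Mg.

F > Br > I > Mg

F is in period 2, group 17; Mg is in period 3, group 2; Br is in period 4, group 17; I is in period 5, group 17.
First ionization energy rises across a period (greater Z_eff holds electrons more tightly) and falls down a group (valence electrons are farther from the nucleus).
Here both period and group differ, so the two effects have to be weighed against each other.
I > Mg: period and group pull opposite ways; the across-period shift dominates (1008 vs 738 kJ/mol).
Br > I: Br sits above I in group 17, so the down-group effect alone puts Br higher.
F > Br: F sits above Br in group 17, so the down-group effect alone puts F higher.
Approximate values (kJ/mol): F 1681, Mg 738, Br 1140, I 1008.
So from highest to lowest: F > Br > I > Mg.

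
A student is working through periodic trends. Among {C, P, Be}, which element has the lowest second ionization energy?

Be

Consider each +1 ion: C⁺ still has 3 valence electrons; P⁺ still has 4 valence electrons; Be⁺ still has 1 valence electron.
All are still removing valence electrons, so compare the +1 ions as you would atoms: IE_2 generally rises across a period (higher Z_eff) and falls down a group (larger shell), subject to the usual subshell exceptions.
Valence configurations: C⁺ [He]2s²2p¹, P⁺ [Ne]3s²3p², Be⁺ [He]2s¹.
Approximate IE_2 values (kJ/mol): C 2353, P 1907, Be 1757.
Overall IE_2 order: Be < P < C.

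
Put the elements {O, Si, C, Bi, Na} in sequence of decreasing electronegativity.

C is in period 2, group 14; O is in period 2, group 16; Na is in period 3, group 1; Si is in period 3, group 14; Bi is in period 6, group 15.
Smaller atoms with higher effective nuclear charge are more electronegative.
Here both period and group differ, so the two effects have to be weighed against each other.
Si > Na: Si lies to the right of Na in period 3, so the across-period effect alone puts Si higher.
Bi > Si: the two effects oppose for this pair; the across-period effect wins (2.02 vs 1.90).
C > Bi: the two effects oppose for this pair; the down-group effect wins (2.55 vs 2.02).
O > C: O lies to the right of C in period 2, so the across-period effect alone puts O higher.
For reference (Pauling): C 2.55, O 3.44, Na 0.93, Si 1.90, Bi 2.02.
So from highest to lowest: O > C > Bi > Si > Na.

O > C > Bi > Si > Na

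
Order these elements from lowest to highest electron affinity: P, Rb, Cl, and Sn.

Rb < P < Sn < Cl

P is in period 3, group 15; Cl is in period 3, group 17; Rb is in period 5, group 1; Sn is in period 5, group 14.
Atoms with high Z_eff and room in the valence shell (especially the halogens) have the most exothermic electron affinities.
These span different periods and groups, so the two trends combine.
P > Rb: both effects reinforce here, so P is clearly the higher of the two.
Sn > P: this pair runs against the simple trend — see the exception note.
Cl > Sn: relative to Sn, both the across-period and down-group shifts push Cl's electron affinity up.
Note the exception: Sn has a higher electron affinity than P, contrary to the simple trend — adding an electron to P's half-filled np³ subshell costs electron-pairing energy.
Approximate values (kJ/mol): P 72, Cl 349, Rb 47, Sn 107.
So from lowest to highest: Rb < P < Sn < Cl.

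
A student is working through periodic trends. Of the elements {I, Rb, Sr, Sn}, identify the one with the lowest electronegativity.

Rb is in period 5, group 1; Sr is in period 5, group 2; Sn is in period 5, group 14; I is in period 5, group 17.
Atoms toward the upper right of the periodic table pull bonding electrons most strongly.
All lie in period 5, so electronegativity increases left to right.
The lowest electronegativity among these belongs to Rb.

Rb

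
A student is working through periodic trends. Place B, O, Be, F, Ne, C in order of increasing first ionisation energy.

B < Be < C < O < F < Ne

Be is in period 2, group 2; B is in period 2, group 13; C is in period 2, group 14; O is in period 2, group 16; F is in period 2, group 17; Ne is in period 2, group 18.
First ionization energy rises across a period (greater Z_eff holds electrons more tightly) and falls down a group (valence electrons are farther from the nucleus).
All lie in period 2; the across-period trend (first ionization energy increases left to right) applies, with the exception below.
Note the exception: Be has a higher first ionization energy than B, contrary to the simple trend — removing B's lone 2p electron is easier than breaking Be's filled 2s².
For reference (kJ/mol): Be 900, B 801, C 1086, O 1314, F 1681, Ne 2081.
So from lowest to highest: B < Be < C < O < F < Ne.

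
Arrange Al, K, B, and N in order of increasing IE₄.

IE_4 is the cost of taking one more electron from the +3 cation: Al³⁺ is the bare [Ne] core; K³⁺ is already 2 electrons into the core; B³⁺ is the bare [He] core; N³⁺ still has 2 valence electrons.
Usually core removal costs more than valence removal, but here the competition is close: a tightly held n=2 valence electron can cost more to remove than an n=3 core electron, so the actual values have to decide it.
The numbers (kJ/mol): Al 11577, K 5877, B 25026, N 7475.
Putting it together, IE_4: K < N < Al < B.

K < N < Al < B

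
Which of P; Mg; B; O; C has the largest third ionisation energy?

Consider each +2 ion: P²⁺ still has 3 valence electrons; Mg²⁺ is the bare [Ne] core; B²⁺ still has 1 valence electron; O²⁺ still has 4 valence electrons; C²⁺ still has 2 valence electrons.
Pulling an electron out of a noble-gas core costs far more than removing a remaining valence electron, so Mg sits at the high end of IE_3.
Valence configurations: P²⁺ [Ne]3s²3p¹, B²⁺ [He]2s¹, O²⁺ [He]2s²2p², C²⁺ [He]2s².
The numbers (kJ/mol): P 2914, Mg 7733, B 3660, O 5300, C 4620.
Hence IE_3: P < B < C < O < Mg.

Mg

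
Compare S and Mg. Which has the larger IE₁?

S

Mg is in period 3, group 2; S is in period 3, group 16.
First ionization energy rises across a period (greater Z_eff holds electrons more tightly) and falls down a group (valence electrons are farther from the nucleus).
All lie in period 3, so first ionization energy increases left to right.
So S has the larger IE₁ (S > Mg).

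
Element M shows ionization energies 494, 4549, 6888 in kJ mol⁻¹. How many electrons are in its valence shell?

1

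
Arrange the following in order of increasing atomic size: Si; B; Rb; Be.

B < Be < Si < Rb

Atomic radius shrinks across a period as nuclear charge pulls the same shell inward, and grows down a group as new shells are added.
Here both period and group differ, so the two effects have to be weighed against each other.
Be > B: both are in period 2; the period trend gives Be the larger value.
Si > Be: period and group pull opposite ways; the down-group shift dominates (116 vs 102 pm).
Rb > Si: relative to Si, both the across-period and down-group shifts push Rb's atomic radius up.
For reference (pm): Be 102, B 85, Si 116, Rb 210.
So from smallest to largest: B < Be < Si < Rb.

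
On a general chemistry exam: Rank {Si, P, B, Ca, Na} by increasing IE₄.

After 3 electrons have been removed, what remains? Si³⁺ still has 1 valence electron; P³⁺ still has 2 valence electrons; B³⁺ is the bare [He] core; Ca³⁺ is already 1 electron into the core; Na³⁺ is already 2 electrons into the core.
Breaking into a closed-shell core is much more expensive than removing a leftover valence electron — Ca, Na and B have the largest IE_4 here.
Valence configurations: Si³⁺ [Ne]3s¹, P³⁺ [Ne]3s².
The numbers (kJ/mol): Si 4356, P 4964, B 25026, Ca 6491, Na 9543.
Overall IE_4 order: Si < P < Ca < Na < B.

Si < P < Ca < Na < B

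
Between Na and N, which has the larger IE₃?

Na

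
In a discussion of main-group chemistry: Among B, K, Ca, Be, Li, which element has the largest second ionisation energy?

Li

Consider each +1 ion: B⁺ still has 2 valence electrons; K⁺ is the bare [Ar] core; Ca⁺ still has 1 valence electron; Be⁺ still has 1 valence electron; Li⁺ is the bare [He] core.
Breaking into a closed-shell core is much more expensive than removing a leftover valence electron — K and Li have the largest IE_2 here.
Valence configurations: B⁺ [He]2s², Ca⁺ [Ar]4s¹, Be⁺ [He]2s¹.
Approximate IE_2 values (kJ/mol): B 2427, K 3052, Ca 1145, Be 1757, Li 7298.
Overall IE_2 order: Ca < Be < B < K < Li.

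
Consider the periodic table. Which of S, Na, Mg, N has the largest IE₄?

Consider each +3 ion: S³⁺ still has 3 valence electrons; Na³⁺ is already 2 electrons into the core; Mg³⁺ is already 1 electron into the core; N³⁺ still has 2 valence electrons.
Core electrons are held far more tightly than valence electrons, so Na and Mg top the IE_4 order.
Valence configurations: S³⁺ [Ne]3s²3p¹, N³⁺ [He]2s².
Tabulated IE_4 (kJ/mol): S 4556, Na 9543, Mg 10543, N 7475.
Overall IE_4 order: S < N < Na < Mg.

Mg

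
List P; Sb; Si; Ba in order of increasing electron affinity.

Ba < P < Sb < Si

Si is in period 3, group 14; P is in period 3, group 15; Sb is in period 5, group 15; Ba is in period 6, group 2.
Atoms with high Z_eff and room in the valence shell (especially the halogens) have the most exothermic electron affinities.
Neither a single period nor a single group — weigh both effects.
P > Ba: both effects reinforce here, so P is clearly the higher of the two.
Sb > P: this pair runs against the simple trend — see the exception note.
Si > Sb: the two effects oppose for this pair; the down-group effect wins (134 vs 103 kJ/mol).
Note the exception: Sb has a higher electron affinity than P, contrary to the simple trend — both are half-filled np³, but the pairing/repulsion penalty for the added electron shrinks as the p orbitals become larger and more diffuse down the group, and for Sb that outweighs the weaker nuclear attraction.
Note the exception: Si has a higher electron affinity than P, contrary to the simple trend — adding an electron to P's half-filled 3p³ is unfavourable, so Si (3p²) has the more exothermic EA.
For reference (kJ/mol): Si 134, P 72, Sb 103, Ba 14.
So from lowest to highest: Ba < P < Sb < Si.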